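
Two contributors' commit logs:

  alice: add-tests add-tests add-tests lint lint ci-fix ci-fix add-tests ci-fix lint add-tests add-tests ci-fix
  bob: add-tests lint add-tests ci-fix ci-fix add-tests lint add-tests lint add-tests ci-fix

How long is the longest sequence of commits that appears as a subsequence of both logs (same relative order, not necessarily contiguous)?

9

One common subsequence of length 9: add-tests at alice[1]=bob[1]; then add-tests at alice[3]=bob[3]; then ci-fix at alice[6]=bob[4]; then ci-fix at alice[7]=bob[5]; then add-tests at alice[8]=bob[6]; then lint at alice[10]=bob[7]; then add-tests at alice[11]=bob[8]; then add-tests at alice[12]=bob[10]; then ci-fix at alice[13]=bob[11], and the DP table's final entry dp[13][11] is also 9, so no common subsequence is longer.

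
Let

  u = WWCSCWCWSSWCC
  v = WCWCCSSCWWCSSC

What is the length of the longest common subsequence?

Taking W at u[1]=v[1], W at u[2]=v[3], C at u[3]=v[5], S at u[4]=v[7], C at u[5]=v[8], W at u[6]=v[10], C at u[7]=v[11], S at u[9]=v[12], S at u[10]=v[13], C at u[13]=v[14] gives a common subsequence of length 10. The LCS DP gives dp[13][14] = 10, so this is optimal.

10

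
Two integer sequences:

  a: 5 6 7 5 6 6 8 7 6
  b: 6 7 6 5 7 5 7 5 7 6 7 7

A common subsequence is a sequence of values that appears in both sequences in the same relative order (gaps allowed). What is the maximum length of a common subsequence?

Let dp[i][j] be the LCS length of the first i values of a and the first j values of b. dp[i][j] = dp[i-1][j-1]+1 when the i-th and j-th values match, else max(dp[i-1][j], dp[i][j-1]).
    ·  6  7  6  5  7  5  7  5  7  6  7  7
 ·  0  0  0  0  0  0  0  0  0  0  0  0  0
 5  0  0  0  0  1  1  1  1  1  1  1  1  1
 6  0  1  1  1  1  1  1  1  1  1  2  2  2
 7  0  1  2  2  2  2  2  2  2  2  2  3  3
 5  0  1  2  2  3  3  3  3  3  3  3  3  3
 6  0  1  2  3  3  3  3  3  3  3  4  4  4
 6  0  1  2  3  3  3  3  3  3  3  4  4  4
 8  0  1  2  3  3  3  3  3  3  3  4  4  4
 7  0  1  2  3  3  4  4  4  4  4  4  5  5
 6  0  1  2  3  3  4  4  4  4  4  5  5  5
dp[9][12] = 5. One LCS (by backtracking along matches): 5, 7, 5, 6, 7.

5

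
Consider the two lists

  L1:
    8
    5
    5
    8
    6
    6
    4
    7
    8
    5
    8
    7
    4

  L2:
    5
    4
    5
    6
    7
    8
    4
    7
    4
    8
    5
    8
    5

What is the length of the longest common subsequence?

8

Taking 5 at L1[2]=L2[1] → 5 at L1[3]=L2[3] → 8 at L1[4]=L2[6] → 4 at L1[7]=L2[7] → 7 at L1[8]=L2[8] → 8 at L1[9]=L2[10] → 5 at L1[10]=L2[11] → 8 at L1[11]=L2[12] gives a common subsequence of length 8. dp[13][13] = 8 confirms this is the maximum.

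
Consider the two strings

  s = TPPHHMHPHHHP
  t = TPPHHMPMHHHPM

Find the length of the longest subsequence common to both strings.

Pick T (s #1, t #1) → P (s #2, t #2) → P (s #3, t #3) → H (s #4, t #4) → H (s #5, t #5) → M (s #6, t #6) → P (s #8, t #7) → H (s #9, t #9) → H (s #10, t #10) → H (s #11, t #11) → P (s #12, t #12); all 11 characters appear in both, in order. The LCS DP gives dp[12][13] = 11, so this is optimal.

11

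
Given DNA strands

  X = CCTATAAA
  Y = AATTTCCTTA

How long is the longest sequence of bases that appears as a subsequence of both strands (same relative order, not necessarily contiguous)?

5

One common subsequence of length 5: C (X #1, Y #6), C (X #2, Y #7), T (X #3, Y #8), T (X #5, Y #9), A (X #8, Y #10), and the DP table's final entry dp[8][10] is also 5, so no common subsequence is longer.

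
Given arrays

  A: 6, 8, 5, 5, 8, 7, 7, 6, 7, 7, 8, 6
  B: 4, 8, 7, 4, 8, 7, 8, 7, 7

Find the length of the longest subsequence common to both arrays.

5

Let dp[i][j] be the LCS length of the first i values of A and the first j values of B. dp[i][j] = dp[i-1][j-1]+1 when the i-th and j-th values match, else max(dp[i-1][j], dp[i][j-1]).
    ·  4  8  7  4  8  7  8  7  7
 ·  0  0  0  0  0  0  0  0  0  0
 6  0  0  0  0  0  0  0  0  0  0
 8  0  0  1  1  1  1  1  1  1  1
 5  0  0  1  1  1  1  1  1  1  1
 5  0  0  1  1  1  1  1  1  1  1
 8  0  0  1  1  1  2  2  2  2  2
 7  0  0  1  2  2  2  3  3  3  3
 7  0  0  1  2  2  2  3  3  4  4
 6  0  0  1  2  2  2  3  3  4  4
 7  0  0  1  2  2  2  3  3  4  5
 7  0  0  1  2  2  2  3  3  4  5
 8  0  0  1  2  2  3  3  4  4  5
 6  0  0  1  2  2  3  3  4  4  5
dp[12][9] = 5. One LCS (by backtracking along matches): 8, 8, 7, 7, 7.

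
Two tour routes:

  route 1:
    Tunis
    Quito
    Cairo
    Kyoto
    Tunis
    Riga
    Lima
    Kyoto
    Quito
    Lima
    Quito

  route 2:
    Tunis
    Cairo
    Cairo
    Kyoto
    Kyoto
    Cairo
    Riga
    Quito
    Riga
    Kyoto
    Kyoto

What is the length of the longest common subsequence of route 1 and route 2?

One common subsequence of length 5: Tunis at route 1[1]=route 2[1]; then Cairo at route 1[3]=route 2[3]; then Kyoto at route 1[4]=route 2[5]; then Riga at route 1[6]=route 2[9]; then Kyoto at route 1[8]=route 2[11], and the DP table's final entry dp[11][11] is also 5, so no common subsequence is longer.

5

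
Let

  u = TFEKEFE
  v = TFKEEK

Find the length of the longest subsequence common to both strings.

5

Let dp[i][j] be the LCS length of the first i characters of u and the first j characters of v. dp[i][j] = dp[i-1][j-1]+1 when the i-th and j-th characters match, else max(dp[i-1][j], dp[i][j-1]).
    ·  T  F  K  E  E  K
 ·  0  0  0  0  0  0  0
 T  0  1  1  1  1  1  1
 F  0  1  2  2  2  2  2
 E  0  1  2  2  3  3  3
 K  0  1  2  3  3  3  4
 E  0  1  2  3  4  4  4
 F  0  1  2  3  4  4  4
 E  0  1  2  3  4  5  5
dp[7][6] = 5. One LCS (by backtracking along matches): TFKEE.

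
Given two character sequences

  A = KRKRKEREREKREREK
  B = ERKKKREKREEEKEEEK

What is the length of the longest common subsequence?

Match K (A #1, B #5), then R (A #2, B #6), then K (A #3, B #8), then R (A #4, B #9), then E (A #6, B #10), then E (A #8, B #11), then E (A #10, B #12), then K (A #11, B #13), then E (A #13, B #15), then E (A #15, B #16), then K (A #16, B #17) — 11 characters in the same relative order in both, and the DP table's final entry dp[16][17] is also 11, so no common subsequence is longer.

11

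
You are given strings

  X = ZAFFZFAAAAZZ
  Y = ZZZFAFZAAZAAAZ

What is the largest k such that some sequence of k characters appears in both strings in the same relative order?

9

Pick Z (X #1, Y #3); then A (X #2, Y #5); then F (X #4, Y #6); then Z (X #5, Y #7); then A (X #7, Y #9); then A (X #8, Y #11); then A (X #9, Y #12); then A (X #10, Y #13); then Z (X #12, Y #14); all 9 characters appear in both, in order, and the DP table's final entry dp[12][14] is also 9, so no common subsequence is longer.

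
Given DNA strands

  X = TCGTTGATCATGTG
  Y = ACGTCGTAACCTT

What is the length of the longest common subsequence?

8

One common subsequence of length 8: T [1,4], C [2,5], G [3,6], T [4,7], A [7,9], C [9,11], T [11,12], T [13,13]. dp[14][13] = 8 confirms this is the maximum.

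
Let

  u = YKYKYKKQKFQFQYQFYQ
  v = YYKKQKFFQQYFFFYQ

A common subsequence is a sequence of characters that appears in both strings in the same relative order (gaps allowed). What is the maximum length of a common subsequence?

Taking Y [3,1], then Y [5,2], then K [6,3], then K [7,4], then Q [8,5], then K [9,6], then F [10,8], then Q [11,9], then Q [13,10], then Y [14,11], then F [16,14], then Y [17,15], then Q [18,16] gives a common subsequence of length 13. The LCS DP gives dp[18][16] = 13, so this is optimal.

13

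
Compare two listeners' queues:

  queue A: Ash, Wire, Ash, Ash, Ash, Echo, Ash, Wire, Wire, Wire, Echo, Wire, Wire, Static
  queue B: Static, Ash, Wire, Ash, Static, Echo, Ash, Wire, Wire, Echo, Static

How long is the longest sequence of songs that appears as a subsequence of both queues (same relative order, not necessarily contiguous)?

Match Ash (queue A #1, queue B #2), Wire (queue A #2, queue B #3), Ash (queue A #3, queue B #4), Echo (queue A #6, queue B #6), Ash (queue A #7, queue B #7), Wire (queue A #9, queue B #8), Wire (queue A #10, queue B #9), Echo (queue A #11, queue B #10), Static (queue A #14, queue B #11) — 9 songs in the same relative order in both. dp[14][11] = 9 confirms this is the maximum.

9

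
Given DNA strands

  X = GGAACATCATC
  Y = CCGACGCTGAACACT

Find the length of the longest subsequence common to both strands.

Match G at X[1]=Y[6], then G at X[2]=Y[9], then A at X[3]=Y[10], then A at X[4]=Y[11], then C at X[5]=Y[12], then A at X[6]=Y[13], then C at X[8]=Y[14], then T at X[10]=Y[15] — 8 bases in the same relative order in both, and the DP table's final entry dp[11][15] is also 8, so no common subsequence is longer.

8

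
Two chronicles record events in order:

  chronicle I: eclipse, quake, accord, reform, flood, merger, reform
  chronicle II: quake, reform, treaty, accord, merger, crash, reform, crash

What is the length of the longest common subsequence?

One common subsequence of length 4: quake [2,1]; then accord [3,4]; then merger [6,5]; then reform [7,7]. The LCS DP gives dp[7][8] = 4, so this is optimal.

4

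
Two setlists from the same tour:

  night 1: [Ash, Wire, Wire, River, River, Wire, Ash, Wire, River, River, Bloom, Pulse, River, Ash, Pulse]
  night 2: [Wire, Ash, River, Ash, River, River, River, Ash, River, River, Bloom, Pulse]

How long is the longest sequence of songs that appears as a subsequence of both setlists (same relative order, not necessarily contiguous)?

Match Ash (night 1 #1, night 2 #4) → River (night 1 #4, night 2 #6) → River (night 1 #5, night 2 #7) → Ash (night 1 #7, night 2 #8) → River (night 1 #9, night 2 #9) → River (night 1 #10, night 2 #10) → Bloom (night 1 #11, night 2 #11) → Pulse (night 1 #15, night 2 #12) — 8 songs in the same relative order in both, and the DP table's final entry dp[15][12] is also 8, so no common subsequence is longer.

8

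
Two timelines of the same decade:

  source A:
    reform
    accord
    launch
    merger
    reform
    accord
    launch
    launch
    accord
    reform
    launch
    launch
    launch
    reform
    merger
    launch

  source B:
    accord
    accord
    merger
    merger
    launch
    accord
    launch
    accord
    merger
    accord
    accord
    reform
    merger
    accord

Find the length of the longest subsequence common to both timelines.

7

Match accord (source A #2, source B #6); then launch (source A #3, source B #7); then merger (source A #4, source B #9); then accord (source A #6, source B #10); then accord (source A #9, source B #11); then reform (source A #14, source B #12); then merger (source A #15, source B #13) — 7 events in the same relative order in both, and the DP table's final entry dp[16][14] is also 7, so no common subsequence is longer.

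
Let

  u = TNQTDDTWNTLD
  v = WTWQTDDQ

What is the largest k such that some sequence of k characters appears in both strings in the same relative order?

5

Let dp[i][j] be the LCS length of the first i characters of u and the first j characters of v. dp[i][j] = dp[i-1][j-1]+1 when the i-th and j-th characters match, else max(dp[i-1][j], dp[i][j-1]).
    ·  W  T  W  Q  T  D  D  Q
 ·  0  0  0  0  0  0  0  0  0
 T  0  0  1  1  1  1  1  1  1
 N  0  0  1  1  1  1  1  1  1
 Q  0  0  1  1  2  2  2  2  2
 T  0  0  1  1  2  3  3  3  3
 D  0  0  1  1  2  3  4  4  4
 D  0  0  1  1  2  3  4  5  5
 T  0  0  1  1  2  3  4  5  5
 W  0  1  1  2  2  3  4  5  5
 N  0  1  1  2  2  3  4  5  5
 T  0  1  2  2  2  3  4  5  5
 L  0  1  2  2  2  3  4  5  5
 D  0  1  2  2  2  3  4  5  5
dp[12][8] = 5. One LCS (by backtracking along matches): TQTDD.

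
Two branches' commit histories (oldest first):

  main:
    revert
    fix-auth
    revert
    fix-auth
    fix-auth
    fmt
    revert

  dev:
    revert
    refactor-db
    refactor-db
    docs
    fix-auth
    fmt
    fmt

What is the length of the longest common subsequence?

Taking revert [1,1], fix-auth [2,5], fmt [6,7] gives a common subsequence of length 3. Since dp[7][7] = 3, nothing longer is possible.

3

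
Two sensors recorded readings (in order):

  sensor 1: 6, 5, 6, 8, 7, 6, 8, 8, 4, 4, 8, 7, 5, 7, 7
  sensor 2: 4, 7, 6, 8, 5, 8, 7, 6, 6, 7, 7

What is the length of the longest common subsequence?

7

Taking 6 [1,3], then 5 [2,5], then 8 [4,6], then 7 [5,7], then 6 [6,9], then 7 [14,10], then 7 [15,11] gives a common subsequence of length 7. The LCS DP gives dp[15][11] = 7, so this is optimal.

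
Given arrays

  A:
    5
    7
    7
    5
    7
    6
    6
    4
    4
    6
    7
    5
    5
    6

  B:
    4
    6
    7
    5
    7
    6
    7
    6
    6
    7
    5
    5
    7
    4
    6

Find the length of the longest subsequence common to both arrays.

Match 7 at A[3]=B[3]; then 5 at A[4]=B[4]; then 7 at A[5]=B[5]; then 6 at A[6]=B[6]; then 6 at A[7]=B[8]; then 6 at A[10]=B[9]; then 7 at A[11]=B[10]; then 5 at A[12]=B[11]; then 5 at A[13]=B[12]; then 6 at A[14]=B[15] — 10 values in the same relative order in both. The LCS DP gives dp[14][15] = 10, so this is optimal.

10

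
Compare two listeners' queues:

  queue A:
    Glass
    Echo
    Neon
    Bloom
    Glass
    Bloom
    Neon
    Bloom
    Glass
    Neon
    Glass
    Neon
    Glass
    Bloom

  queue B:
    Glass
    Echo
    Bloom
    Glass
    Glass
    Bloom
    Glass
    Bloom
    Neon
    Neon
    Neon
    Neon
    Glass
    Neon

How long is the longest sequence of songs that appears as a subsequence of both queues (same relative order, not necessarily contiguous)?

Pick Glass [1,1]; then Echo [2,2]; then Bloom [4,6]; then Glass [5,7]; then Bloom [6,8]; then Neon [7,11]; then Neon [10,12]; then Glass [11,13]; then Neon [12,14]; all 9 songs appear in both, in order. Since dp[14][14] = 9, nothing longer is possible.

9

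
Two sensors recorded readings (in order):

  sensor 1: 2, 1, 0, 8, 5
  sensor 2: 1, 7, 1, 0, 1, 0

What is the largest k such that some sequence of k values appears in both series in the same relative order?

Taking 1 (sensor 1 #2, sensor 2 #5) → 0 (sensor 1 #3, sensor 2 #6) gives a common subsequence of length 2. dp[5][6] = 2 confirms this is the maximum.

2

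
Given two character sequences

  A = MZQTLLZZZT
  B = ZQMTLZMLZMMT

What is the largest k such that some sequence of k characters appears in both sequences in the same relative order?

Pick Z at A[2]=B[1] → Q at A[3]=B[2] → T at A[4]=B[4] → L at A[5]=B[5] → L at A[6]=B[8] → Z at A[7]=B[9] → T at A[10]=B[12]; all 7 characters appear in both, in order, and the DP table's final entry dp[10][12] is also 7, so no common subsequence is longer.

7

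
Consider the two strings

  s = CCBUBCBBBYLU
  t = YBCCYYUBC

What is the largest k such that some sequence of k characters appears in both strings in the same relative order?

One common subsequence of length 5: C [1,3]; then C [2,4]; then U [4,7]; then B [5,8]; then C [6,9]. The LCS DP gives dp[12][9] = 5, so this is optimal.

5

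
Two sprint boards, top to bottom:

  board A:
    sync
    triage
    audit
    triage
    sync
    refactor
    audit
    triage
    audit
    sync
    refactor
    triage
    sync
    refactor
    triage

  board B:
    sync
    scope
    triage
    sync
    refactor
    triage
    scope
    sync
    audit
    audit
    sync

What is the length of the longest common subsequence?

7

Pick sync at board A[1]=board B[1]; then triage at board A[2]=board B[3]; then triage at board A[4]=board B[6]; then sync at board A[5]=board B[8]; then audit at board A[7]=board B[9]; then audit at board A[9]=board B[10]; then sync at board A[13]=board B[11]; all 7 tasks appear in both, in order. dp[15][11] = 7 confirms this is the maximum.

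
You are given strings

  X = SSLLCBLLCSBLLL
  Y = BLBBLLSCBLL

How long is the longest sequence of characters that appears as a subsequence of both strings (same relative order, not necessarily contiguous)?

8

Match L at X[3]=Y[2], B at X[6]=Y[4], L at X[7]=Y[5], L at X[8]=Y[6], C at X[9]=Y[8], B at X[11]=Y[9], L at X[13]=Y[10], L at X[14]=Y[11] — 8 characters in the same relative order in both. dp[14][11] = 8 confirms this is the maximum.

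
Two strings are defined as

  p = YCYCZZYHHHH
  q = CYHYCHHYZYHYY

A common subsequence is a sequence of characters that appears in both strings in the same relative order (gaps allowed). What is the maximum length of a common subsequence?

6

Taking Y (p #1, q #4), then C (p #2, q #5), then Y (p #3, q #8), then Z (p #6, q #9), then Y (p #7, q #10), then H (p #8, q #11) gives a common subsequence of length 6. Since dp[11][13] = 6, nothing longer is possible.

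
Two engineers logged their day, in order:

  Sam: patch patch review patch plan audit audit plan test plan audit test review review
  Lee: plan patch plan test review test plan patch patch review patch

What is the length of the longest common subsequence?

Pick patch (Sam #1, Lee #2); then review (Sam #3, Lee #5); then test (Sam #9, Lee #6); then plan (Sam #10, Lee #7); then review (Sam #13, Lee #10); all 5 tasks appear in both, in order. Since dp[14][11] = 5, nothing longer is possible.

5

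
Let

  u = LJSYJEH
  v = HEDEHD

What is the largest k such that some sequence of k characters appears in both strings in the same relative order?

2

Let dp[i][j] be the LCS length of the first i characters of u and the first j characters of v. dp[i][j] = dp[i-1][j-1]+1 when the i-th and j-th characters match, else max(dp[i-1][j], dp[i][j-1]).
    ·  H  E  D  E  H  D
 ·  0  0  0  0  0  0  0
 L  0  0  0  0  0  0  0
 J  0  0  0  0  0  0  0
 S  0  0  0  0  0  0  0
 Y  0  0  0  0  0  0  0
 J  0  0  0  0  0  0  0
 E  0  0  1  1  1  1  1
 H  0  1  1  1  1  2  2
dp[7][6] = 2. One LCS (by backtracking along matches): EH.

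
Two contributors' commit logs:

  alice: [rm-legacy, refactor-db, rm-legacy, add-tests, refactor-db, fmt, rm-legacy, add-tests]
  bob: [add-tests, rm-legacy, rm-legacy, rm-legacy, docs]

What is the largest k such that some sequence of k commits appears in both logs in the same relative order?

3

Match rm-legacy (alice #1, bob #2); then rm-legacy (alice #3, bob #3); then rm-legacy (alice #7, bob #4) — 3 commits in the same relative order in both, and the DP table's final entry dp[8][5] is also 3, so no common subsequence is longer.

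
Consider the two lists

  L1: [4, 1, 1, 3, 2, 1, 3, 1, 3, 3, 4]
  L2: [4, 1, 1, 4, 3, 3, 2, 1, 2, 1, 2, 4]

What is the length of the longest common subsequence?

Taking 4 (L1 #1, L2 #1); then 1 (L1 #2, L2 #2); then 1 (L1 #3, L2 #3); then 3 (L1 #4, L2 #6); then 2 (L1 #5, L2 #7); then 1 (L1 #6, L2 #8); then 1 (L1 #8, L2 #10); then 4 (L1 #11, L2 #12) gives a common subsequence of length 8, and the DP table's final entry dp[11][12] is also 8, so no common subsequence is longer.

8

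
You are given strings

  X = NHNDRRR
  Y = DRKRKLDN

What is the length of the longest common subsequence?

3

Let dp[i][j] be the LCS length of the first i characters of X and the first j characters of Y. dp[i][j] = dp[i-1][j-1]+1 when the i-th and j-th characters match, else max(dp[i-1][j], dp[i][j-1]).
    ·  D  R  K  R  K  L  D  N
 ·  0  0  0  0  0  0  0  0  0
 N  0  0  0  0  0  0  0  0  1
 H  0  0  0  0  0  0  0  0  1
 N  0  0  0  0  0  0  0  0  1
 D  0  1  1  1  1  1  1  1  1
 R  0  1  2  2  2  2  2  2  2
 R  0  1  2  2  3  3  3  3  3
 R  0  1  2  2  3  3  3  3  3
dp[7][8] = 3. One LCS (by backtracking along matches): DRR.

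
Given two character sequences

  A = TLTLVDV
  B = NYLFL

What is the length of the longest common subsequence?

One common subsequence of length 2: L (A #2, B #3) → L (A #4, B #5). dp[7][5] = 2 confirms this is the maximum.

2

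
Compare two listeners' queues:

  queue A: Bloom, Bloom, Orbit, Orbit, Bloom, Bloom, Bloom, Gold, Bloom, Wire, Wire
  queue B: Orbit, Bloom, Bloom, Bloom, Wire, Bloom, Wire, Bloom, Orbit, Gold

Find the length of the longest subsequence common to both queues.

6

Match Bloom (queue A #1, queue B #2), then Bloom (queue A #2, queue B #3), then Bloom (queue A #5, queue B #4), then Bloom (queue A #6, queue B #6), then Bloom (queue A #7, queue B #8), then Gold (queue A #8, queue B #10) — 6 songs in the same relative order in both. The LCS DP gives dp[11][10] = 6, so this is optimal.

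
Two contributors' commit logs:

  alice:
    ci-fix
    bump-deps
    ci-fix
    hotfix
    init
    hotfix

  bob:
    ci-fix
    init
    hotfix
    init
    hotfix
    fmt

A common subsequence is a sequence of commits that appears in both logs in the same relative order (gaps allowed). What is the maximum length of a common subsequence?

Taking ci-fix [1,1], hotfix [4,3], init [5,4], hotfix [6,5] gives a common subsequence of length 4. Since dp[6][6] = 4, nothing longer is possible.

4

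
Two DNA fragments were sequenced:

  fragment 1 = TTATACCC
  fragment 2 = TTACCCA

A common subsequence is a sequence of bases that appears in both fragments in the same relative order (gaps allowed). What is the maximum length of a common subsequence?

6

Let dp[i][j] be the LCS length of the first i bases of fragment 1 and the first j bases of fragment 2. dp[i][j] = dp[i-1][j-1]+1 when the i-th and j-th bases match, else max(dp[i-1][j], dp[i][j-1]).
    ·  T  T  A  C  C  C  A
 ·  0  0  0  0  0  0  0  0
 T  0  1  1  1  1  1  1  1
 T  0  1  2  2  2  2  2  2
 A  0  1  2  3  3  3  3  3
 T  0  1  2  3  3  3  3  3
 A  0  1  2  3  3  3  3  4
 C  0  1  2  3  4  4  4  4
 C  0  1  2  3  4  5  5  5
 C  0  1  2  3  4  5  6  6
dp[8][7] = 6. One LCS (by backtracking along matches): TTACCC.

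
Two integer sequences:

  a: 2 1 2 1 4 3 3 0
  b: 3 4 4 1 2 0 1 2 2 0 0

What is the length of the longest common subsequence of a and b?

4

Let dp[i][j] be the LCS length of the first i values of a and the first j values of b. dp[i][j] = dp[i-1][j-1]+1 when the i-th and j-th values match, else max(dp[i-1][j], dp[i][j-1]).
    ·  3  4  4  1  2  0  1  2  2  0  0
 ·  0  0  0  0  0  0  0  0  0  0  0  0
 2  0  0  0  0  0  1  1  1  1  1  1  1
 1  0  0  0  0  1  1  1  2  2  2  2  2
 2  0  0  0  0  1  2  2  2  3  3  3  3
 1  0  0  0  0  1  2  2  3  3  3  3  3
 4  0  0  1  1  1  2  2  3  3  3  3  3
 3  0  1  1  1  1  2  2  3  3  3  3  3
 3  0  1  1  1  1  2  2  3  3  3  3  3
 0  0  1  1  1  1  2  3  3  3  3  4  4
dp[8][11] = 4. One LCS (by backtracking along matches): 2, 1, 2, 0.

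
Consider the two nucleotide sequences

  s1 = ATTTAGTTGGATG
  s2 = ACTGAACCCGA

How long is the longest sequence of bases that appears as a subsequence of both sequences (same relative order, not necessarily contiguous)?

Match A [1,1], then T [2,3], then A [5,6], then G [10,10], then A [11,11] — 5 bases in the same relative order in both, and the DP table's final entry dp[13][11] is also 5, so no common subsequence is longer.

5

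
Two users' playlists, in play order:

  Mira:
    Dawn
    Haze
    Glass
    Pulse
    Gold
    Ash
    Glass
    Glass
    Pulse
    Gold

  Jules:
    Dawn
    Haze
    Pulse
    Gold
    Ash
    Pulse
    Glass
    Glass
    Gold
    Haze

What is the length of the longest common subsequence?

8

One common subsequence of length 8: Dawn at Mira[1]=Jules[1] → Haze at Mira[2]=Jules[2] → Pulse at Mira[4]=Jules[3] → Gold at Mira[5]=Jules[4] → Ash at Mira[6]=Jules[5] → Glass at Mira[7]=Jules[7] → Glass at Mira[8]=Jules[8] → Gold at Mira[10]=Jules[9]. The LCS DP gives dp[10][10] = 8, so this is optimal.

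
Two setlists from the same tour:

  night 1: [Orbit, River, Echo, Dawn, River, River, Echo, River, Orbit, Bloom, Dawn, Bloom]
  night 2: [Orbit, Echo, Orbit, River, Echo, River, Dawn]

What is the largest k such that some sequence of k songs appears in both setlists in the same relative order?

Pick Orbit at night 1[1]=night 2[1], Echo at night 1[3]=night 2[2], River at night 1[6]=night 2[4], Echo at night 1[7]=night 2[5], River at night 1[8]=night 2[6], Dawn at night 1[11]=night 2[7]; all 6 songs appear in both, in order. Since dp[12][7] = 6, nothing longer is possible.

6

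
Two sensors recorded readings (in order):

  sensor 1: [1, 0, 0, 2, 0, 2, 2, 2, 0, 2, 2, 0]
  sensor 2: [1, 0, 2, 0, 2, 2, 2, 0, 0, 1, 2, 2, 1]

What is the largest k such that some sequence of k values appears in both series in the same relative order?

One common subsequence of length 10: 1 (sensor 1 #1, sensor 2 #1), 0 (sensor 1 #3, sensor 2 #2), 2 (sensor 1 #4, sensor 2 #3), 0 (sensor 1 #5, sensor 2 #4), 2 (sensor 1 #6, sensor 2 #5), 2 (sensor 1 #7, sensor 2 #6), 2 (sensor 1 #8, sensor 2 #7), 0 (sensor 1 #9, sensor 2 #9), 2 (sensor 1 #10, sensor 2 #11), 2 (sensor 1 #11, sensor 2 #12). Since dp[12][13] = 10, nothing longer is possible.

10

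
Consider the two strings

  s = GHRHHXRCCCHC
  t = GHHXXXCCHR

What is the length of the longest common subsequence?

Let dp[i][j] be the LCS length of the first i characters of s and the first j characters of t. dp[i][j] = dp[i-1][j-1]+1 when the i-th and j-th characters match, else max(dp[i-1][j], dp[i][j-1]).
    ·  G  H  H  X  X  X  C  C  H  R
 ·  0  0  0  0  0  0  0  0  0  0  0
 G  0  1  1  1  1  1  1  1  1  1  1
 H  0  1  2  2  2  2  2  2  2  2  2
 R  0  1  2  2  2  2  2  2  2  2  3
 H  0  1  2  3  3  3  3  3  3  3  3
 H  0  1  2  3  3  3  3  3  3  4  4
 X  0  1  2  3  4  4  4  4  4  4  4
 R  0  1  2  3  4  4  4  4  4  4  5
 C  0  1  2  3  4  4  4  5  5  5  5
 C  0  1  2  3  4  4  4  5  6  6  6
 C  0  1  2  3  4  4  4  5  6  6  6
 H  0  1  2  3  4  4  4  5  6  7  7
 C  0  1  2  3  4  4  4  5  6  7  7
dp[12][10] = 7. One LCS (by backtracking along matches): GHHXCCH.

7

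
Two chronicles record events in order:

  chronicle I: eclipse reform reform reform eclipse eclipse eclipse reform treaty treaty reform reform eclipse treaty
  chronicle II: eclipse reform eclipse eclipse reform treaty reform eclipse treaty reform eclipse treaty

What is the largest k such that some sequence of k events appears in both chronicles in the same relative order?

Pick eclipse [1,1], reform [4,2], eclipse [6,3], eclipse [7,4], reform [8,5], treaty [9,6], treaty [10,9], reform [12,10], eclipse [13,11], treaty [14,12]; all 10 events appear in both, in order. Since dp[14][12] = 10, nothing longer is possible.

10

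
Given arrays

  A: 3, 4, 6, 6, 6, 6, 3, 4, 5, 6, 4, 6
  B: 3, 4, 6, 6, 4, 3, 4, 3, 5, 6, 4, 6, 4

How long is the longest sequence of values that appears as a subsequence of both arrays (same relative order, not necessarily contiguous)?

10

One common subsequence of length 10: 3 at A[1]=B[1], 4 at A[2]=B[2], 6 at A[3]=B[3], 6 at A[4]=B[4], 3 at A[7]=B[6], 4 at A[8]=B[7], 5 at A[9]=B[9], 6 at A[10]=B[10], 4 at A[11]=B[11], 6 at A[12]=B[12]. Since dp[12][13] = 10, nothing longer is possible.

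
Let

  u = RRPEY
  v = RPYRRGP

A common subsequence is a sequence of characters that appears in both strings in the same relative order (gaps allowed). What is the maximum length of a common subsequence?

Pick R at u[1]=v[4], R at u[2]=v[5], P at u[3]=v[7]; all 3 characters appear in both, in order, and the DP table's final entry dp[5][7] is also 3, so no common subsequence is longer.

3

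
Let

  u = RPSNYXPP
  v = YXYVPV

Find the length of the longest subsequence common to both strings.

3

Pick Y [5,1] → X [6,2] → P [7,5]; all 3 characters appear in both, in order. Since dp[8][6] = 3, nothing longer is possible.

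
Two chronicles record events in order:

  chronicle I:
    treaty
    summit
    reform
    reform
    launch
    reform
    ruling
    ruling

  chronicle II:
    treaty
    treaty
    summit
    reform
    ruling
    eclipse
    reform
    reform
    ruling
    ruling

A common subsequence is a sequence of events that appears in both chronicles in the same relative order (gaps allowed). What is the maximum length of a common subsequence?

Pick treaty [1,2] → summit [2,3] → reform [3,4] → reform [4,7] → reform [6,8] → ruling [7,9] → ruling [8,10]; all 7 events appear in both, in order, and the DP table's final entry dp[8][10] is also 7, so no common subsequence is longer.

7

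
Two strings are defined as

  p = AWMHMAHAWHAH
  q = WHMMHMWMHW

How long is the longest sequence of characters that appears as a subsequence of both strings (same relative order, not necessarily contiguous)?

6

Taking W [2,1], then M [3,4], then H [4,5], then M [5,8], then H [7,9], then W [9,10] gives a common subsequence of length 6. dp[12][10] = 6 confirms this is the maximum.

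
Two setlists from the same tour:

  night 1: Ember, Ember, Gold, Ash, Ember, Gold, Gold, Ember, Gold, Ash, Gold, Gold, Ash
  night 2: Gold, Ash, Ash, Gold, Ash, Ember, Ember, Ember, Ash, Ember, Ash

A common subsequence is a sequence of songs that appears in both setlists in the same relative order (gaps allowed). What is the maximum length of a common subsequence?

6

Pick Gold (night 1 #3, night 2 #4), then Ash (night 1 #4, night 2 #5), then Ember (night 1 #5, night 2 #7), then Ember (night 1 #8, night 2 #8), then Ash (night 1 #10, night 2 #9), then Ash (night 1 #13, night 2 #11); all 6 songs appear in both, in order. dp[13][11] = 6 confirms this is the maximum.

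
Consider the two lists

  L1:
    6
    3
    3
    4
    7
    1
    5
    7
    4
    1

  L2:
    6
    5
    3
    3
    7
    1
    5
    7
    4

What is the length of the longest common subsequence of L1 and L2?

Let dp[i][j] be the LCS length of the first i values of L1 and the first j values of L2. dp[i][j] = dp[i-1][j-1]+1 when the i-th and j-th values match, else max(dp[i-1][j], dp[i][j-1]).
    ·  6  5  3  3  7  1  5  7  4
 ·  0  0  0  0  0  0  0  0  0  0
 6  0  1  1  1  1  1  1  1  1  1
 3  0  1  1  2  2  2  2  2  2  2
 3  0  1  1  2  3  3  3  3  3  3
 4  0  1  1  2  3  3  3  3  3  4
 7  0  1  1  2  3  4  4  4  4  4
 1  0  1  1  2  3  4  5  5  5  5
 5  0  1  2  2  3  4  5  6  6  6
 7  0  1  2  2  3  4  5  6  7  7
 4  0  1  2  2  3  4  5  6  7  8
 1  0  1  2  2  3  4  5  6  7  8
dp[10][9] = 8. One LCS (by backtracking along matches): 6, 3, 3, 7, 1, 5, 7, 4.

8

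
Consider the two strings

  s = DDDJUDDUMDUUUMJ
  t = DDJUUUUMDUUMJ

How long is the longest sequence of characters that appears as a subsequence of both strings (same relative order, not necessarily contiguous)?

Match D [2,1]; then D [3,2]; then J [4,3]; then U [5,6]; then U [8,7]; then M [9,8]; then D [10,9]; then U [12,10]; then U [13,11]; then M [14,12]; then J [15,13] — 11 characters in the same relative order in both. Since dp[15][13] = 11, nothing longer is possible.

11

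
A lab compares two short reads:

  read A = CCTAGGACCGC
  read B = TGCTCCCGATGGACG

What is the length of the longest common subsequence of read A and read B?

8

Pick C (read A #1, read B #6), C (read A #2, read B #7), T (read A #3, read B #10), G (read A #5, read B #11), G (read A #6, read B #12), A (read A #7, read B #13), C (read A #9, read B #14), G (read A #10, read B #15); all 8 bases appear in both, in order. Since dp[11][15] = 8, nothing longer is possible.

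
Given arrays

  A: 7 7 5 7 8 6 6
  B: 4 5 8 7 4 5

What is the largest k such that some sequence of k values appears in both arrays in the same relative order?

One common subsequence of length 2: 7 at A[1]=B[4]; then 5 at A[3]=B[6], and the DP table's final entry dp[7][6] is also 2, so no common subsequence is longer.

2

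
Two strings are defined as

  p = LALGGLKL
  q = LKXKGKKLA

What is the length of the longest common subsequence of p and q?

4

One common subsequence of length 4: L at p[1]=q[1], G at p[4]=q[5], K at p[7]=q[7], L at p[8]=q[8]. Since dp[8][9] = 4, nothing longer is possible.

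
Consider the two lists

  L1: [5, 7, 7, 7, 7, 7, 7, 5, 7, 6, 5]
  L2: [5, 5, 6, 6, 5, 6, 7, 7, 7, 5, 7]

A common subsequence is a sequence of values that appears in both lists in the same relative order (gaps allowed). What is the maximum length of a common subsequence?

6

Let dp[i][j] be the LCS length of the first i values of L1 and the first j values of L2. dp[i][j] = dp[i-1][j-1]+1 when the i-th and j-th values match, else max(dp[i-1][j], dp[i][j-1]).
    ·  5  5  6  6  5  6  7  7  7  5  7
 ·  0  0  0  0  0  0  0  0  0  0  0  0
 5  0  1  1  1  1  1  1  1  1  1  1  1
 7  0  1  1  1  1  1  1  2  2  2  2  2
 7  0  1  1  1  1  1  1  2  3  3  3  3
 7  0  1  1  1  1  1  1  2  3  4  4  4
 7  0  1  1  1  1  1  1  2  3  4  4  5
 7  0  1  1  1  1  1  1  2  3  4  4  5
 7  0  1  1  1  1  1  1  2  3  4  4  5
 5  0  1  2  2  2  2  2  2  3  4  5  5
 7  0  1  2  2  2  2  2  3  3  4  5  6
 6  0  1  2  3  3  3  3  3  3  4  5  6
 5  0  1  2  3  3  4  4  4  4  4  5  6
dp[11][11] = 6. One LCS (by backtracking along matches): 5, 7, 7, 7, 5, 7.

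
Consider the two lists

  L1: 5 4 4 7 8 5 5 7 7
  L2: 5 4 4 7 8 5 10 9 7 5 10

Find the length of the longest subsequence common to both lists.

One common subsequence of length 7: 5 [1,1], 4 [2,2], 4 [3,3], 7 [4,4], 8 [5,5], 5 [6,6], 5 [7,10]. Since dp[9][11] = 7, nothing longer is possible.

7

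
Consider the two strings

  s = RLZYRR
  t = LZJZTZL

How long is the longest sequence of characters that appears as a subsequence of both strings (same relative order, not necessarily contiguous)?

2

Let dp[i][j] be the LCS length of the first i characters of s and the first j characters of t. dp[i][j] = dp[i-1][j-1]+1 when the i-th and j-th characters match, else max(dp[i-1][j], dp[i][j-1]).
    ·  L  Z  J  Z  T  Z  L
 ·  0  0  0  0  0  0  0  0
 R  0  0  0  0  0  0  0  0
 L  0  1  1  1  1  1  1  1
 Z  0  1  2  2  2  2  2  2
 Y  0  1  2  2  2  2  2  2
 R  0  1  2  2  2  2  2  2
 R  0  1  2  2  2  2  2  2
dp[6][7] = 2. One LCS (by backtracking along matches): LZ.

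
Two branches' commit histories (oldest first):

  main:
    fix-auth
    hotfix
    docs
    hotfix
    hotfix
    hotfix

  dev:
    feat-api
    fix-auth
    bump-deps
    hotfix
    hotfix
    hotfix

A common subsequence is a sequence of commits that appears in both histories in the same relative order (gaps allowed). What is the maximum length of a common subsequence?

One common subsequence of length 4: fix-auth at main[1]=dev[2], then hotfix at main[4]=dev[4], then hotfix at main[5]=dev[5], then hotfix at main[6]=dev[6]. Since dp[6][6] = 4, nothing longer is possible.

4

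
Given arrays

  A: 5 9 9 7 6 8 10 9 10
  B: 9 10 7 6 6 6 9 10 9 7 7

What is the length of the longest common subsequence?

5

Let dp[i][j] be the LCS length of the first i values of A and the first j values of B. dp[i][j] = dp[i-1][j-1]+1 when the i-th and j-th values match, else max(dp[i-1][j], dp[i][j-1]).
    ·  9 10  7  6  6  6  9 10  9  7  7
 ·  0  0  0  0  0  0  0  0  0  0  0  0
 5  0  0  0  0  0  0  0  0  0  0  0  0
 9  0  1  1  1  1  1  1  1  1  1  1  1
 9  0  1  1  1  1  1  1  2  2  2  2  2
 7  0  1  1  2  2  2  2  2  2  2  3  3
 6  0  1  1  2  3  3  3  3  3  3  3  3
 8  0  1  1  2  3  3  3  3  3  3  3  3
10  0  1  2  2  3  3  3  3  4  4  4  4
 9  0  1  2  2  3  3  3  4  4  5  5  5
10  0  1  2  2  3  3  3  4  5  5  5  5
dp[9][11] = 5. One LCS (by backtracking along matches): 9, 7, 6, 10, 9.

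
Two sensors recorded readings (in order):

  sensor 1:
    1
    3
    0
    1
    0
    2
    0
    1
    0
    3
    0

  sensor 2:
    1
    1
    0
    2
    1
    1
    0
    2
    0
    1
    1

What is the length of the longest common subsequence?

Taking 1 [1,2], 0 [3,3], 1 [4,6], 0 [5,7], 2 [6,8], 0 [7,9], 1 [8,11] gives a common subsequence of length 7. The LCS DP gives dp[11][11] = 7, so this is optimal.

7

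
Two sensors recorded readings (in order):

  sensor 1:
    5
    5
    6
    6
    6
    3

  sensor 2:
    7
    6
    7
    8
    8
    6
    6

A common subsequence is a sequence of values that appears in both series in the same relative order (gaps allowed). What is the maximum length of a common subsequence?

Taking 6 at sensor 1[3]=sensor 2[2]; then 6 at sensor 1[4]=sensor 2[6]; then 6 at sensor 1[5]=sensor 2[7] gives a common subsequence of length 3. dp[6][7] = 3 confirms this is the maximum.

3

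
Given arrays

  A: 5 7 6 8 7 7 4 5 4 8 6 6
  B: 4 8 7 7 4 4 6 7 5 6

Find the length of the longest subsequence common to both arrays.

7

Let dp[i][j] be the LCS length of the first i values of A and the first j values of B. dp[i][j] = dp[i-1][j-1]+1 when the i-th and j-th values match, else max(dp[i-1][j], dp[i][j-1]).
    ·  4  8  7  7  4  4  6  7  5  6
 ·  0  0  0  0  0  0  0  0  0  0  0
 5  0  0  0  0  0  0  0  0  0  1  1
 7  0  0  0  1  1  1  1  1  1  1  1
 6  0  0  0  1  1  1  1  2  2  2  2
 8  0  0  1  1  1  1  1  2  2  2  2
 7  0  0  1  2  2  2  2  2  3  3  3
 7  0  0  1  2  3  3  3  3  3  3  3
 4  0  1  1  2  3  4  4  4  4  4  4
 5  0  1  1  2  3  4  4  4  4  5  5
 4  0  1  1  2  3  4  5  5  5  5  5
 8  0  1  2  2  3  4  5  5  5  5  5
 6  0  1  2  2  3  4  5  6  6  6  6
 6  0  1  2  2  3  4  5  6  6  6  7
dp[12][10] = 7. One LCS (by backtracking along matches): 8, 7, 7, 4, 4, 6, 6.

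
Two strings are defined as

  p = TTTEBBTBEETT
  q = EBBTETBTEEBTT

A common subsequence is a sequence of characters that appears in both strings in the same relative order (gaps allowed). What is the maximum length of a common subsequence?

9

Taking E at p[4]=q[1], B at p[5]=q[2], B at p[6]=q[3], T at p[7]=q[6], B at p[8]=q[7], E at p[9]=q[9], E at p[10]=q[10], T at p[11]=q[12], T at p[12]=q[13] gives a common subsequence of length 9. The LCS DP gives dp[12][13] = 9, so this is optimal.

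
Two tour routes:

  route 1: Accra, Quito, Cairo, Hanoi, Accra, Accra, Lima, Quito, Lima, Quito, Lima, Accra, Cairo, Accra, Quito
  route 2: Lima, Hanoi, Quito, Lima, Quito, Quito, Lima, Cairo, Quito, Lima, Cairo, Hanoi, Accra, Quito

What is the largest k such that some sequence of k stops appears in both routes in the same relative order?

9

Taking Quito at route 1[2]=route 2[3]; then Lima at route 1[7]=route 2[4]; then Quito at route 1[8]=route 2[6]; then Lima at route 1[9]=route 2[7]; then Quito at route 1[10]=route 2[9]; then Lima at route 1[11]=route 2[10]; then Cairo at route 1[13]=route 2[11]; then Accra at route 1[14]=route 2[13]; then Quito at route 1[15]=route 2[14] gives a common subsequence of length 9. dp[15][14] = 9 confirms this is the maximum.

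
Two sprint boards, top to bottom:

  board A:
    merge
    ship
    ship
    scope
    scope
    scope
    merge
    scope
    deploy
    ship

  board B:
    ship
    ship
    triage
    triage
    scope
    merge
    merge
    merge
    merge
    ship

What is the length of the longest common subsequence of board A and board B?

5

Match ship (board A #2, board B #1) → ship (board A #3, board B #2) → scope (board A #4, board B #5) → merge (board A #7, board B #9) → ship (board A #10, board B #10) — 5 tasks in the same relative order in both. dp[10][10] = 5 confirms this is the maximum.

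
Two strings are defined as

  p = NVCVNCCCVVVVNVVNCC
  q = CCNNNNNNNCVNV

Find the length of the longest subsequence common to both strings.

Match N (p #1, q #8), N (p #5, q #9), C (p #8, q #10), V (p #12, q #11), N (p #13, q #12), V (p #15, q #13) — 6 characters in the same relative order in both. The LCS DP gives dp[18][13] = 6, so this is optimal.

6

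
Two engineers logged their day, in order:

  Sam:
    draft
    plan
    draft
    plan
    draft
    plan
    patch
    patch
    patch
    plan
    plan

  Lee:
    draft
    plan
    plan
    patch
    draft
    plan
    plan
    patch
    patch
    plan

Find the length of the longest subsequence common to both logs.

Taking draft [1,1], plan [2,3], draft [3,5], plan [4,6], plan [6,7], patch [8,8], patch [9,9], plan [11,10] gives a common subsequence of length 8. dp[11][10] = 8 confirms this is the maximum.

8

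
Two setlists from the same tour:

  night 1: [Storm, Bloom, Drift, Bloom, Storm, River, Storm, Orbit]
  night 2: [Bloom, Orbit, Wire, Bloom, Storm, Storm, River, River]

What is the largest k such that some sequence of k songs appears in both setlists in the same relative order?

4

Match Bloom (night 1 #2, night 2 #1); then Bloom (night 1 #4, night 2 #4); then Storm (night 1 #5, night 2 #6); then River (night 1 #6, night 2 #8) — 4 songs in the same relative order in both. dp[8][8] = 4 confirms this is the maximum.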